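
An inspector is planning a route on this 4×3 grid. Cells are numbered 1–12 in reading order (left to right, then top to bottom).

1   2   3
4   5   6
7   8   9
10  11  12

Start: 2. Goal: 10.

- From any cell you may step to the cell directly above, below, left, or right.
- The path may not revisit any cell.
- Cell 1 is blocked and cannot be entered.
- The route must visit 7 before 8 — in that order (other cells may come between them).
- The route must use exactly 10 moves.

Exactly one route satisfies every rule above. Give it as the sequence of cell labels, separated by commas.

2, 3, 6, 5, 4, 7, 8, 9, 12, 11, 10

The waypoints must appear in the order 7, 8, with no cell reused.
Route from 2: right 1 to 3, down 1 to 6, left 2 to 4, down 1 to 7, right 2 to 9, down 1 to 12, left 2 to 10 — 10 moves in all.
Check: order respected (7 at step 5, 8 at step 6); 10 moves as required.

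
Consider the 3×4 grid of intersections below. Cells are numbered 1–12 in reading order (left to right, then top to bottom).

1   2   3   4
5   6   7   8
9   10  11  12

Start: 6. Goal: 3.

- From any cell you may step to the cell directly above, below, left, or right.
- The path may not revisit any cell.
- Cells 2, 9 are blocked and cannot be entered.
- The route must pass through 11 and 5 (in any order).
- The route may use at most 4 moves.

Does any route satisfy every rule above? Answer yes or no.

Every way from 5 onward to 3 runs back through 6, which the route has already used — so it cannot be completed without a revisit.

no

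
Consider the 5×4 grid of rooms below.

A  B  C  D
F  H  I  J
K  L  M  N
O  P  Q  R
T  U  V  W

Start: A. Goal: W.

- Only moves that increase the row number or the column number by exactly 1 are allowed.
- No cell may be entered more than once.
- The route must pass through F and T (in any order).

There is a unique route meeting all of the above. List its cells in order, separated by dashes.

A - F - K - O - T - U - V - W

Moves only go right or down, so the column and row indices never decrease.
Route from A: down 4 to T, right 3 to W — 7 moves in all.
Check: all required cells visited.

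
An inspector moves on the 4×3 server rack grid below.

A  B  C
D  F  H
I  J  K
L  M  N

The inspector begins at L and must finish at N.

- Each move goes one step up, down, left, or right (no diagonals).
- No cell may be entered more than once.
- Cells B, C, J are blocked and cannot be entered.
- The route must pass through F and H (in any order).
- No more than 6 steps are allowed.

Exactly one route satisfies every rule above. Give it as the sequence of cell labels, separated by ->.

L -> I -> D -> F -> H -> K -> N

The 6-move cap with required stops at F, H leaves no slack for detours.
Route from L: up 2 to D, right 2 to H, down 2 to N — 6 moves in all.
Check: all required cells visited; 6 ≤ 6 moves.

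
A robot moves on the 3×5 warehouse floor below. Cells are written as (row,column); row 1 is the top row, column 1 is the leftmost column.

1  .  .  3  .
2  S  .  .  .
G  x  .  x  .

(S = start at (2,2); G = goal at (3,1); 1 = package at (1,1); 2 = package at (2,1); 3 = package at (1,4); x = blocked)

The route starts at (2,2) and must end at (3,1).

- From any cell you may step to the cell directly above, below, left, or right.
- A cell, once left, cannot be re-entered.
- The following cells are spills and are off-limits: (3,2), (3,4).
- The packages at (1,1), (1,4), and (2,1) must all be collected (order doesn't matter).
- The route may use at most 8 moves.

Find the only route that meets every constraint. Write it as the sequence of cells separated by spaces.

(2,2) (2,3) (2,4) (1,4) (1,3) (1,2) (1,1) (2,1) (3,1)

Any route must reach (1,1), (1,4), and (2,1) and still end at (3,1) within 8 moves, so the order of the required stops is forced.
Route from (2,2): 2× right (reaching (2,4)), up to (1,4), 3× left (reaching (1,1)), 2× down (reaching (3,1)) — 8 moves in all.
Check: all required cells visited; 8 ≤ 8 moves.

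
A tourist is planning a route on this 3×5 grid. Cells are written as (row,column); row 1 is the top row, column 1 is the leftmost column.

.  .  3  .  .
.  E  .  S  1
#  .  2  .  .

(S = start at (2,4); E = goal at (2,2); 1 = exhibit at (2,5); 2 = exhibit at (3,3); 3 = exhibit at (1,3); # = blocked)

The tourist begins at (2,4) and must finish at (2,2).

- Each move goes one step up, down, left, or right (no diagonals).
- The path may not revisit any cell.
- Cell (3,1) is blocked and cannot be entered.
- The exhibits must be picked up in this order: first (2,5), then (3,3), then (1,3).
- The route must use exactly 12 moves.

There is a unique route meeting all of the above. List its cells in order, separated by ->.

(2,4) -> (1,4) -> (1,5) -> (2,5) -> (3,5) -> (3,4) -> (3,3) -> (2,3) -> (1,3) -> (1,2) -> (1,1) -> (2,1) -> (2,2)

The waypoints must appear in the order (2,5), (3,3), (1,3), with no cell reused.
Route from (2,4): up 1 to (1,4), right 1 to (1,5), down 2 to (3,5), left 2 to (3,3), up 2 to (1,3), left 2 to (1,1), down 1 to (2,1), right 1 to (2,2) — 12 moves in all.
Check: order respected (1 at step 3, 2 at step 6, 3 at step 8); 12 moves as required.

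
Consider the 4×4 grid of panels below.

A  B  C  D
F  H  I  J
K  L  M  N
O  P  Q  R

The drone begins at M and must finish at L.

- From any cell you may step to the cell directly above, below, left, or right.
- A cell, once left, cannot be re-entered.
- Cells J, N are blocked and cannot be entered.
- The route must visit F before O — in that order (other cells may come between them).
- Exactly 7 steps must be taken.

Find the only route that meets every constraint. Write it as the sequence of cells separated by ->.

The waypoints must appear in the order F, O, with no cell reused.
Route from M: up to I, 2× left (reaching F), 2× down (reaching O), right to P, up to L — 7 moves in all.
Check: order respected (F at step 3, O at step 5); 7 moves as required.

M -> I -> H -> F -> K -> O -> P -> L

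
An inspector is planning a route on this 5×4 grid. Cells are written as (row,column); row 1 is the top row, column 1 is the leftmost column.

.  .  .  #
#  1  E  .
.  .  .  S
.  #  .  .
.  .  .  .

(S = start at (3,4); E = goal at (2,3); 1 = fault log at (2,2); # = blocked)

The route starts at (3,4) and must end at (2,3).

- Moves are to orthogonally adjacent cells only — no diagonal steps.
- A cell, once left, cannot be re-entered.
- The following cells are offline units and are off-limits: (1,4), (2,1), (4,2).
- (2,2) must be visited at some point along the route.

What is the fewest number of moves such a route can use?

Any route passes through (2,2) somewhere between (3,4) and (2,3). Summing Manhattan distances along the two legs ((3,4) → (2,2) → (2,3)) gives a lower bound of 3 + 1 = 4 moves.
A route of 4 moves achieves this: (3,4) → (3,3) → (3,2) → (2,2) → (2,3).
Since 4 matches the lower bound, it is optimal.

4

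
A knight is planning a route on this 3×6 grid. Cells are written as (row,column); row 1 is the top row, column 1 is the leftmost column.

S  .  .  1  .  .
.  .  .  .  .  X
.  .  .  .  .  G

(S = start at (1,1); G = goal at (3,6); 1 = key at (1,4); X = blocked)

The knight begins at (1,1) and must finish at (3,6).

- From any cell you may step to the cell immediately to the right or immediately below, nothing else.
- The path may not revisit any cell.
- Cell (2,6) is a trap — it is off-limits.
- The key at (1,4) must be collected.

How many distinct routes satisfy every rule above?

A right/down-only route from (1,1) to (3,6) makes exactly 2 down-moves and 5 right-moves in some order.
With no other constraints that would be C(7,2) = 21 routes.
Split at (1,4) and multiply the segment counts (each segment already excludes blocked cells): (1,1)→(1,4): 1; (1,4)→(3,6): 3; product = 3.
That gives 3 routes.

3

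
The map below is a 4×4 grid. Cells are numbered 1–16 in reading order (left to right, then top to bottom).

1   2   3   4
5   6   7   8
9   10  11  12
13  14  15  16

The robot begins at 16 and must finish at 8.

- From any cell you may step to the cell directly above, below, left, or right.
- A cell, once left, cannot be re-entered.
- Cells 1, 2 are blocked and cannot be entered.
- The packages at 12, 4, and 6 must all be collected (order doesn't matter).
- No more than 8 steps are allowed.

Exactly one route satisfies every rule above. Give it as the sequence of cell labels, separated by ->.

16 -> 12 -> 11 -> 10 -> 6 -> 7 -> 3 -> 4 -> 8

The 8-move cap with required stops at 12, 4, 6 leaves no slack for detours.
Route from 16: up 1 to 12, left 2 to 10, up 1 to 6, right 1 to 7, up 1 to 3, right 1 to 4, down 1 to 8 — 8 moves in all.
Check: all required cells visited; 8 ≤ 8 moves.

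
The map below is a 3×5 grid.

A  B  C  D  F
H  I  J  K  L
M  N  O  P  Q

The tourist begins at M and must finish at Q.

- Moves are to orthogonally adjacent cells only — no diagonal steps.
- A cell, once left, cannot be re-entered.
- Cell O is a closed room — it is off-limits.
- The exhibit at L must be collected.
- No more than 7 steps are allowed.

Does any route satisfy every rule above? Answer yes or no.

yes

One route that works: M → H → I → J → K → L → Q.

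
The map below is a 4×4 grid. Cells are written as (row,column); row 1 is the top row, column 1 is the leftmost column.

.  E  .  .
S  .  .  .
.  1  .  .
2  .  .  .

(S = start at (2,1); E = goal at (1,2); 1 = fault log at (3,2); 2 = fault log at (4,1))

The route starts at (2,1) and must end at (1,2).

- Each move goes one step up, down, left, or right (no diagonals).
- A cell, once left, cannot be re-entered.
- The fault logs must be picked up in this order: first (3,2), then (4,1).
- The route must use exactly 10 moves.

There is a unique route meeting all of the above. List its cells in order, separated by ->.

The waypoints must appear in the order (3,2), (4,1), with no cell reused.
Route from (2,1): right 1 to (2,2), down 1 to (3,2), left 1 to (3,1), down 1 to (4,1), right 2 to (4,3), up 3 to (1,3), left 1 to (1,2) — 10 moves in all.
Check: order respected (1 at step 2, 2 at step 4); 10 moves as required.

(2,1) -> (2,2) -> (3,2) -> (3,1) -> (4,1) -> (4,2) -> (4,3) -> (3,3) -> (2,3) -> (1,3) -> (1,2)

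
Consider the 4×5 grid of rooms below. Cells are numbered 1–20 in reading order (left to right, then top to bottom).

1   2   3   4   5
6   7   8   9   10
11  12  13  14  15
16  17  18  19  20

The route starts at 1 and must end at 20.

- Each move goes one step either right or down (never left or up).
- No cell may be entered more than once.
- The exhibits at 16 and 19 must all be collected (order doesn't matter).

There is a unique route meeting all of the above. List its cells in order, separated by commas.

1, 6, 11, 16, 17, 18, 19, 20

Moves only go right or down, so the column and row indices never decrease.
Route from 1: down 3 to 16, right 4 to 20 — 7 moves in all.
Check: all required cells visited.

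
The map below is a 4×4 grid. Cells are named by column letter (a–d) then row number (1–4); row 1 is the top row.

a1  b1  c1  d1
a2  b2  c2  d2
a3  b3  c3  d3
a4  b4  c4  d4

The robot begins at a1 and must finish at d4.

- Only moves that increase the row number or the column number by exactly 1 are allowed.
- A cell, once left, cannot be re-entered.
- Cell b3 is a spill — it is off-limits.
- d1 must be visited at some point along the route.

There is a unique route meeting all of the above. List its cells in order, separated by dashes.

Moves only go right or down, so the column and row indices never decrease.
Route from a1: 3× right (reaching d1), 3× down (reaching d4) — 6 moves in all.
Check: all required cells visited.

a1 - b1 - c1 - d1 - d2 - d3 - d4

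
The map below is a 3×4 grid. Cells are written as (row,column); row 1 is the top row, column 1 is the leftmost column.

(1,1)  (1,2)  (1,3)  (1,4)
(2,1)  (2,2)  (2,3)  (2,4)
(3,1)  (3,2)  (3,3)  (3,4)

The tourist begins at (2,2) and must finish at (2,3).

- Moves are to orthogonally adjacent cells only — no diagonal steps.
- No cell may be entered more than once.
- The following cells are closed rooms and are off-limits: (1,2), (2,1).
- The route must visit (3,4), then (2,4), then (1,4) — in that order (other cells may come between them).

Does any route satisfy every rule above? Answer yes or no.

One route that works: (2,2) → (3,2) → (3,3) → (3,4) → (2,4) → (1,4) → (1,3) → (2,3).

yes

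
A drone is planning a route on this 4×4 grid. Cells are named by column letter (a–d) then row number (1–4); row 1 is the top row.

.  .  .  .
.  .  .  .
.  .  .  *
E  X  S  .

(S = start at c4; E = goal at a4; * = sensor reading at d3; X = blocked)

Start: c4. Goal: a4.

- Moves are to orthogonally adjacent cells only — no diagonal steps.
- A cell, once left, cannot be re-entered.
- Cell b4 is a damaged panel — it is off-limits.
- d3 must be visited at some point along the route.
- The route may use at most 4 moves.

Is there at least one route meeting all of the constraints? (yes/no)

Even ignoring the no-revisit rule, getting from c4 to a4 via d3 needs at least 2 + 4 = 6 moves (Manhattan distance per leg), which exceeds the 4-move limit.

no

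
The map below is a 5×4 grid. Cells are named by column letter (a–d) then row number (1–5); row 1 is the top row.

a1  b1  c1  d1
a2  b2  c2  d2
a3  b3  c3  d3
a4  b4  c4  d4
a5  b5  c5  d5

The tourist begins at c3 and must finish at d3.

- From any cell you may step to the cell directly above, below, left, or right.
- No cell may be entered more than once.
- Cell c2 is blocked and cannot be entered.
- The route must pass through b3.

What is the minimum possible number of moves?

5

Any route passes through b3 somewhere between c3 and d3. Summing Manhattan distances along the two legs (c3 → b3 → d3) gives a lower bound of 1 + 2 = 3 moves.
The shortest route satisfying every rule uses 5 moves: c3 → b3 → b4 → c4 → d4 → d3.
The no-revisit rule (legs can't share cells) pushes the minimum above the 3-move bound; an exhaustive check rules out every length from 3 to 4, leaving 5 as the minimum.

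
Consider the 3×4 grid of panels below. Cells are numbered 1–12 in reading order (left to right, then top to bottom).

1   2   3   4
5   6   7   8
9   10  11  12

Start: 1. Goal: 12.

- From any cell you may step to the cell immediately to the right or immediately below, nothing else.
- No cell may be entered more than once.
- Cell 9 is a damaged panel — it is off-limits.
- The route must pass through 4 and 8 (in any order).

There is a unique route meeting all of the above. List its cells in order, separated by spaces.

1 2 3 4 8 12

Moves only go right or down, so the column and row indices never decrease.
Route from 1: right 3 to 4, down 2 to 12 — 5 moves in all.
Check: all required cells visited.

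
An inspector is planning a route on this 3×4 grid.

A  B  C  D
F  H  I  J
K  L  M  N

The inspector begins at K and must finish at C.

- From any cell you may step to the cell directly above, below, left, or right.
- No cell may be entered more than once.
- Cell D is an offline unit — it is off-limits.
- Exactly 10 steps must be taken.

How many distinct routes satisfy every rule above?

Need simple routes of exactly 10 moves from K to C (Manhattan distance 4, so 3 moves are spent on a detour and 3 undoing it).
Enumerating: K F A B H L M N J I C | K L M N J I H F A B C.
That gives 2 routes.

2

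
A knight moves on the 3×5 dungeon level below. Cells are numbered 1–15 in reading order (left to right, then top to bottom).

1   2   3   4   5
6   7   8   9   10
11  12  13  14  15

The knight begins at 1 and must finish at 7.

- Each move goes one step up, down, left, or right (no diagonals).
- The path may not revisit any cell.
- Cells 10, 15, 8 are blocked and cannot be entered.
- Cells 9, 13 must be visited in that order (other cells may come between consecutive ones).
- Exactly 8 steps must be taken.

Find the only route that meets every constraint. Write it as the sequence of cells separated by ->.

The waypoints must appear in the order 9, 13, with no cell reused.
Route from 1: 3× right (reaching 4), 2× down (reaching 14), 2× left (reaching 12), up to 7 — 8 moves in all.
Check: order respected (9 at step 4, 13 at step 6); 8 moves as required.

1 -> 2 -> 3 -> 4 -> 9 -> 14 -> 13 -> 12 -> 7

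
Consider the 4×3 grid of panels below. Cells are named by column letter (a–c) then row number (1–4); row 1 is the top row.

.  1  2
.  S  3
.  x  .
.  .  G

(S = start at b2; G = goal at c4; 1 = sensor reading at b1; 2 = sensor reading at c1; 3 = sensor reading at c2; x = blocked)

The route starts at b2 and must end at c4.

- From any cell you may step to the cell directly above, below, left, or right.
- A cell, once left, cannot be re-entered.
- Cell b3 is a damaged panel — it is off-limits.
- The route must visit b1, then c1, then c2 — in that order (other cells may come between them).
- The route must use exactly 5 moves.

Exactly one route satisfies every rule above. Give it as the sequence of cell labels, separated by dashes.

b2 - b1 - c1 - c2 - c3 - c4

The waypoints must appear in the order b1, c1, c2, with no cell reused.
Route from b2: up 1 to b1, right 1 to c1, down 3 to c4 — 5 moves in all.
Check: order respected (1 at step 1, 2 at step 2, 3 at step 3); 5 moves as required.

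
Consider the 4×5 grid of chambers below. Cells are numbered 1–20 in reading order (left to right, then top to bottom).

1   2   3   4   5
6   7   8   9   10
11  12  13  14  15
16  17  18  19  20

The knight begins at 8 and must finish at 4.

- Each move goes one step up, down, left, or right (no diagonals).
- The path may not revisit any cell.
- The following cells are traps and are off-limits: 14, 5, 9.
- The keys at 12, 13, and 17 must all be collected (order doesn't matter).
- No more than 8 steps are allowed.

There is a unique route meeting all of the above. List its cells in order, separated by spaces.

The 8-move cap with required stops at 12, 13, 17 leaves no slack for detours.
Route from 8: 2× down (reaching 18), left to 17, 3× up (reaching 2), 2× right (reaching 4) — 8 moves in all.
Check: all required cells visited; 8 ≤ 8 moves.

8 13 18 17 12 7 2 3 4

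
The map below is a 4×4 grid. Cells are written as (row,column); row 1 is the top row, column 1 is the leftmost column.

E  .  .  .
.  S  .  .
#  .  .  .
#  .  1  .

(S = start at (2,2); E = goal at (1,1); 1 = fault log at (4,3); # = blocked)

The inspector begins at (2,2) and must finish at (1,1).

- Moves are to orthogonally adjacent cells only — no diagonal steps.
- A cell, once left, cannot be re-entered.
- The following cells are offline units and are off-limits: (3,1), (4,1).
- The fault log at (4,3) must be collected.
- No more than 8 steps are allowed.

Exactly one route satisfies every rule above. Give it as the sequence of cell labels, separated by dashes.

Any route must reach (4,3) and still end at (1,1) within 8 moves, so the order of the required stops is forced.
Route from (2,2): down 2 to (4,2), right 1 to (4,3), up 3 to (1,3), left 2 to (1,1) — 8 moves in all.
Check: all required cells visited; 8 ≤ 8 moves.

(2,2) - (3,2) - (4,2) - (4,3) - (3,3) - (2,3) - (1,3) - (1,2) - (1,1)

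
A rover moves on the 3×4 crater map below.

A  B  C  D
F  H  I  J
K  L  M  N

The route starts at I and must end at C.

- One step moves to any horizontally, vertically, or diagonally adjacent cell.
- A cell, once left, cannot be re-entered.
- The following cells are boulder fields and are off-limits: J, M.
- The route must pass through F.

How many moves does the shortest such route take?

4

Any route passes through F somewhere between I and C. Summing Chebyshev distances along the two legs (I → F → C) gives a lower bound of 2 + 2 = 4 moves.
A route of 4 moves achieves this: I → B → F → H → C.
Since 4 matches the lower bound, it is optimal.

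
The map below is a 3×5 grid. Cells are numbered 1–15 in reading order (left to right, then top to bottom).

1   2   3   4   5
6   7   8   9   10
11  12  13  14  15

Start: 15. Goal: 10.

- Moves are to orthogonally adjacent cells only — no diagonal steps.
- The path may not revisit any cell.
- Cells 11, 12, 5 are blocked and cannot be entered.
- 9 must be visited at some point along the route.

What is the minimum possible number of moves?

Any route passes through 9 somewhere between 15 and 10. Summing Manhattan distances along the two legs (15 → 9 → 10) gives a lower bound of 2 + 1 = 3 moves.
A route of 3 moves achieves this: 15 → 14 → 9 → 10.
Since 3 matches the lower bound, it is optimal.

3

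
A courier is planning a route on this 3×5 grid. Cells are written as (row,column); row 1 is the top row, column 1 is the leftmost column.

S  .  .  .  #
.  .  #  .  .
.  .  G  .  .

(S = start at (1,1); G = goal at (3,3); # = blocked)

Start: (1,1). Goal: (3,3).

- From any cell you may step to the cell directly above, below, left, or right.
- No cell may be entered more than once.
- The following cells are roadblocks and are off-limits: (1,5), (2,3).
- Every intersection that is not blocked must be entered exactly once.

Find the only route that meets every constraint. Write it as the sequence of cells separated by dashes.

(1,1) - (2,1) - (3,1) - (3,2) - (2,2) - (1,2) - (1,3) - (1,4) - (2,4) - (2,5) - (3,5) - (3,4) - (3,3)

Need to visit all 13 open cells exactly once, starting at (1,1) and ending at (3,3).
Cell (3,1) has only two open neighbours ((2,1) and (3,2)), so the path must pass straight through it: one of those is the cell it's entered from and the other is where it exits.
Route from (1,1): 2× down (reaching (3,1)), right to (3,2), 2× up (reaching (1,2)), 2× right (reaching (1,4)), down to (2,4), right to (2,5), down to (3,5), 2× left (reaching (3,3)) — 12 moves in all.
Check: all 13 open cells covered.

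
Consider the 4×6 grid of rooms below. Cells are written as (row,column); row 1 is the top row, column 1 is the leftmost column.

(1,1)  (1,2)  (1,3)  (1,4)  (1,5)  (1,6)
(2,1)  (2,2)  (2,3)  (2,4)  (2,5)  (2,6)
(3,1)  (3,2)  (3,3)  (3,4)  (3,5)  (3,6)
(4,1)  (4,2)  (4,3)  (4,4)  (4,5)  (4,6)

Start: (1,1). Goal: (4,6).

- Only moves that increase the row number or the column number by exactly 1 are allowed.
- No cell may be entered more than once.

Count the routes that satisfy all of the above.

56

A right/down-only route from (1,1) to (4,6) makes exactly 3 down-moves and 5 right-moves in some order.
With no other constraints that would be C(8,3) = 56 routes.
That gives 56 routes.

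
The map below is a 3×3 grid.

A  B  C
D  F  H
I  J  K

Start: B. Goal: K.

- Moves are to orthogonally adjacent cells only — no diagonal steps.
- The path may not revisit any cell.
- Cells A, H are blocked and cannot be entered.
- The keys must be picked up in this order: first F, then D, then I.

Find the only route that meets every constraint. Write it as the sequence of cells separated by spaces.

The waypoints must appear in the order F, D, I, with no cell reused.
Route from B: down 1 to F, left 1 to D, down 1 to I, right 2 to K — 5 moves in all.
Check: order respected (F at step 1, D at step 2, I at step 3).

B F D I J K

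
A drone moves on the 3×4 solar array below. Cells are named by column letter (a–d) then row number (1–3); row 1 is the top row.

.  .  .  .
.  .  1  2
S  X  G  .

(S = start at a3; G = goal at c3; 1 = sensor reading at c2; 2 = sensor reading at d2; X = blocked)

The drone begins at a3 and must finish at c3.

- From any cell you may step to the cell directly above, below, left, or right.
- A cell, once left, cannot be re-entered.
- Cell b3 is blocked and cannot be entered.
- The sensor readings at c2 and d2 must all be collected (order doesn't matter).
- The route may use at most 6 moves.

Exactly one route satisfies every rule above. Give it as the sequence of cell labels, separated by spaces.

The 6-move cap with required stops at c2, d2 leaves no slack for detours.
Route from a3: up to a2, 3× right (reaching d2), down to d3, left to c3 — 6 moves in all.
Check: all required cells visited; 6 ≤ 6 moves.

a3 a2 b2 c2 d2 d3 c3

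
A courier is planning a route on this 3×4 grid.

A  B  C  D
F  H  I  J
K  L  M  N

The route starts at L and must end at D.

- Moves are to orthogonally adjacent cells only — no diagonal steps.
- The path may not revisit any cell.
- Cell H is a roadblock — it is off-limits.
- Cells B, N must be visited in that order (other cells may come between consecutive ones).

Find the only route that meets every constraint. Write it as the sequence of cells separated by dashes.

L - K - F - A - B - C - I - M - N - J - D

The waypoints must appear in the order B, N, with no cell reused.
Route from L: left 1 to K, up 2 to A, right 2 to C, down 2 to M, right 1 to N, up 2 to D — 10 moves in all.
Check: order respected (B at step 4, N at step 8).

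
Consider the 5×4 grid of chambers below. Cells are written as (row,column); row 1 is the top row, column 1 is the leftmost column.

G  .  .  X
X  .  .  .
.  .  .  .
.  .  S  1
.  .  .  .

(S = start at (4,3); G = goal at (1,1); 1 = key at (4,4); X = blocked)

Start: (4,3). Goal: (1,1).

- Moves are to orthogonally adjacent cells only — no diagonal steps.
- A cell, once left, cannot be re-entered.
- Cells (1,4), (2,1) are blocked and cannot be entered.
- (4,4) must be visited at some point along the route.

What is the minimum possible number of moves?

Any route passes through (4,4) somewhere between (4,3) and (1,1). Summing Manhattan distances along the two legs ((4,3) → (4,4) → (1,1)) gives a lower bound of 1 + 6 = 7 moves.
A route of 7 moves achieves this: (4,3) → (4,4) → (3,4) → (2,4) → (2,3) → (1,3) → (1,2) → (1,1).
Since 7 matches the lower bound, it is optimal.

7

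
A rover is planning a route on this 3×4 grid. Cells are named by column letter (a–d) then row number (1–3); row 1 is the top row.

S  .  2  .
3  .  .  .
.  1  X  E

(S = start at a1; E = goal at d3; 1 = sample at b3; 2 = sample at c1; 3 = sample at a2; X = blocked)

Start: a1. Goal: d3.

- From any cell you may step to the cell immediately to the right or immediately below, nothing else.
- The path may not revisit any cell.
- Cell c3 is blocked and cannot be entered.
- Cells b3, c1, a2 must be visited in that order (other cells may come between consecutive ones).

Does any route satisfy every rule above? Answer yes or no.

no

c1 lies above b3, so going from b3 to c1 would need an upward move — but moves only go right/down, so b3 cannot be visited before c1.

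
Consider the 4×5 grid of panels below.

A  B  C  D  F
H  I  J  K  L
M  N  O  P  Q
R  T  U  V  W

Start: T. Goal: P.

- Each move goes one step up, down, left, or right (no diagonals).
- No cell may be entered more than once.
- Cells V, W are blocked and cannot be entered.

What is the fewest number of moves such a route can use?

The Manhattan distance from T to P is |4−3| + |2−4| = 3, so at least 3 moves are needed.
A route of 3 moves achieves this: T → N → O → P.
Since 3 matches the lower bound, it is optimal.

3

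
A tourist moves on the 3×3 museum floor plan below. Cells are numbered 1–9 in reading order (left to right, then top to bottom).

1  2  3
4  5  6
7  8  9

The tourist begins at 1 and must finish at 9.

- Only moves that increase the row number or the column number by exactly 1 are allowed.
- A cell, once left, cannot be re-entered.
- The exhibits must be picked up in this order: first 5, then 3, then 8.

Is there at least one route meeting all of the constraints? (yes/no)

no

3 lies above 5, so going from 5 to 3 would need an upward move — but moves only go right/down, so 5 cannot be visited before 3.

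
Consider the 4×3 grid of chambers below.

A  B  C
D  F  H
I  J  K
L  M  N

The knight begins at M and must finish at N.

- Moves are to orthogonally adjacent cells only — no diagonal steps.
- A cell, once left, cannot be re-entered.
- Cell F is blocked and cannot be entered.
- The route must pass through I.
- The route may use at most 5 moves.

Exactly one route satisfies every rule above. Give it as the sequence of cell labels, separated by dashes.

The budget equals the shortest possible length, so every move has to be on a shortest route through the required cells.
Route from M: left to L, up to I, 2× right (reaching K), down to N — 5 moves in all.
Check: all required cells visited; 5 ≤ 5 moves.

M - L - I - J - K - N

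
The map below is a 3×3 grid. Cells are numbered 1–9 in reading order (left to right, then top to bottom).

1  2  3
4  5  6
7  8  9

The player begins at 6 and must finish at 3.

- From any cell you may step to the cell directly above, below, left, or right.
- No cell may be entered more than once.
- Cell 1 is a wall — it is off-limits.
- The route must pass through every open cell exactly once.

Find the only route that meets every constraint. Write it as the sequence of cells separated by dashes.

6 - 9 - 8 - 7 - 4 - 5 - 2 - 3

Need to visit all 8 open cells exactly once, starting at 6 and ending at 3.
Route from 6: down 1 to 9, left 2 to 7, up 1 to 4, right 1 to 5, up 1 to 2, right 1 to 3 — 7 moves in all.
Check: all 8 open cells covered.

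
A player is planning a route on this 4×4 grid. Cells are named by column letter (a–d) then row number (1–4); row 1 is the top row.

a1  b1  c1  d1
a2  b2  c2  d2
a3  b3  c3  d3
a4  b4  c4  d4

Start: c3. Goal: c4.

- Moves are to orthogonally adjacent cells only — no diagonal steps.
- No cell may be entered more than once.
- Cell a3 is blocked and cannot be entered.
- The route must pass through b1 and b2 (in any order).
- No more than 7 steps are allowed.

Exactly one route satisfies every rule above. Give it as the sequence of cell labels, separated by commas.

The 7-move cap with required stops at b1, b2 leaves no slack for detours.
Route from c3: up 2 to c1, left 1 to b1, down 3 to b4, right 1 to c4 — 7 moves in all.
Check: all required cells visited; 7 ≤ 7 moves.

c3, c2, c1, b1, b2, b3, b4, c4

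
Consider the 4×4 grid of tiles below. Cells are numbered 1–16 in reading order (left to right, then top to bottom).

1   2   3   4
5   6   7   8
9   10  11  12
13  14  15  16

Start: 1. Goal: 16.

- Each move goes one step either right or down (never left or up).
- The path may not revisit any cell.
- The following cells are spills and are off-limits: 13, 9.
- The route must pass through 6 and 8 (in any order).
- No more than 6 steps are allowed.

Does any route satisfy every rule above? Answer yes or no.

yes

One route that works: 1 → 5 → 6 → 7 → 8 → 12 → 16.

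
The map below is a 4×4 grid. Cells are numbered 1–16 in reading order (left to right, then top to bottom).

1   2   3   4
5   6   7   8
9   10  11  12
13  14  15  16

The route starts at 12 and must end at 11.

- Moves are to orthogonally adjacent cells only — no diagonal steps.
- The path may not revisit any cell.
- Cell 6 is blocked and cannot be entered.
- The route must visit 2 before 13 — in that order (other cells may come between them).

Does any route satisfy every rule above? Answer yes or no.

One route that works: 12 → 8 → 4 → 3 → 2 → 1 → 5 → 9 → 13 → 14 → 10 → 11.

yes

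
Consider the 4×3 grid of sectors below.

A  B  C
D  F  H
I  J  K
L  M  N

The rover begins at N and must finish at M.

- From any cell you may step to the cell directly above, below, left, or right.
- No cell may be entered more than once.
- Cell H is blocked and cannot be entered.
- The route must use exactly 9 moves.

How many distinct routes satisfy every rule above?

1

Need simple routes of exactly 9 moves from N to M (Manhattan distance 1, so 4 moves are spent on a detour and 4 undoing it).
Enumerating: N K J F B A D I L M.
That gives 1 route.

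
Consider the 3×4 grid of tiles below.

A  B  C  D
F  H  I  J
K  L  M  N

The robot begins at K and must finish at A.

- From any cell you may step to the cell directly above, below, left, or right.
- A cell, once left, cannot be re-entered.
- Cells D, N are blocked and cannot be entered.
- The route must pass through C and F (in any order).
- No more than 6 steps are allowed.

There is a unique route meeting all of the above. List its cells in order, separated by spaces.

Any route must reach C and F and still end at A within 6 moves, so the order of the required stops is forced.
Route from K: up 1 to F, right 2 to I, up 1 to C, left 2 to A — 6 moves in all.
Check: all required cells visited; 6 ≤ 6 moves.

K F H I C B A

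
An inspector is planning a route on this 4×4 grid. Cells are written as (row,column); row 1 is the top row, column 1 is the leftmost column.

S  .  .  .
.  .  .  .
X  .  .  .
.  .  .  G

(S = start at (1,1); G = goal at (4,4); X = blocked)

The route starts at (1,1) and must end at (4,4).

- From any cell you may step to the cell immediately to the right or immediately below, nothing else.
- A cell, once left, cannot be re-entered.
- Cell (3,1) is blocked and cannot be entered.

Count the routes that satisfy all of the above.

A right/down-only route from (1,1) to (4,4) makes exactly 3 down-moves and 3 right-moves in some order.
With no other constraints that would be C(6,3) = 20 routes.
Subtract routes through each blocked cell (inclusion–exclusion for overlaps): − through (3,1): 4 → 16.
That gives 16 routes.

16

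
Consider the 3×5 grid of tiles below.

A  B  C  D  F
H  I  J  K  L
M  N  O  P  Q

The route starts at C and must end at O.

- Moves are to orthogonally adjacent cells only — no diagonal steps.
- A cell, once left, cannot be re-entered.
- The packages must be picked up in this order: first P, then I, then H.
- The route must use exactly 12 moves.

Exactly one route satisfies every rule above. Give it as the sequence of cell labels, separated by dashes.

The waypoints must appear in the order P, I, H, with no cell reused.
Route from C: right 2 to F, down 2 to Q, left 1 to P, up 1 to K, left 3 to H, down 1 to M, right 2 to O — 12 moves in all.
Check: order respected (P at step 5, I at step 8, H at step 9); 12 moves as required.

C - D - F - L - Q - P - K - J - I - H - M - N - O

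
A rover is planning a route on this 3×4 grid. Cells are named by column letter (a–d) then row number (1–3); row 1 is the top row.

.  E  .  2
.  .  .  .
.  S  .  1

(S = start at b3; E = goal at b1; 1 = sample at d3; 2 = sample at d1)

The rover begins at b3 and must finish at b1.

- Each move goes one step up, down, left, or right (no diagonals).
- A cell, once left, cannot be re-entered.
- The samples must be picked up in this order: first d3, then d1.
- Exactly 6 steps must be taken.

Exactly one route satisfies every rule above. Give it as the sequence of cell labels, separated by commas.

The waypoints must appear in the order d3, d1, with no cell reused.
Route from b3: 2× right (reaching d3), 2× up (reaching d1), 2× left (reaching b1) — 6 moves in all.
Check: order respected (1 at step 2, 2 at step 4); 6 moves as required.

b3, c3, d3, d2, d1, c1, b1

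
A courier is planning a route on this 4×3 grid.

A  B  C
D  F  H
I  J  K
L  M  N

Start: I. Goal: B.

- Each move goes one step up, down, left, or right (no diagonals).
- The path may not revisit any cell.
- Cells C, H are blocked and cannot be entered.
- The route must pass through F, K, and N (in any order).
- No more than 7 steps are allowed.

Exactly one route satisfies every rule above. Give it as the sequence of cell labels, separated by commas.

The 7-move cap with required stops at F, K, N leaves no slack for detours.
Route from I: down 1 to L, right 2 to N, up 1 to K, left 1 to J, up 2 to B — 7 moves in all.
Check: all required cells visited; 7 ≤ 7 moves.

I, L, M, N, K, J, F, B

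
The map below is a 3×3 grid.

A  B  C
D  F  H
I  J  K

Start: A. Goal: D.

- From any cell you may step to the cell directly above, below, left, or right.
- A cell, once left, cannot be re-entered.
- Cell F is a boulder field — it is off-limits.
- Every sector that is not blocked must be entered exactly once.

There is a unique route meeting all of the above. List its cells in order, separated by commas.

Need to visit all 8 open cells exactly once, starting at A and ending at D.
Cell B has only two open neighbours (A and C), so the path must pass straight through it: one of those is the cell it's entered from and the other is where it exits.
Route from A: right 2 to C, down 2 to K, left 2 to I, up 1 to D — 7 moves in all.
Check: all 8 open cells covered.

A, B, C, H, K, J, I, D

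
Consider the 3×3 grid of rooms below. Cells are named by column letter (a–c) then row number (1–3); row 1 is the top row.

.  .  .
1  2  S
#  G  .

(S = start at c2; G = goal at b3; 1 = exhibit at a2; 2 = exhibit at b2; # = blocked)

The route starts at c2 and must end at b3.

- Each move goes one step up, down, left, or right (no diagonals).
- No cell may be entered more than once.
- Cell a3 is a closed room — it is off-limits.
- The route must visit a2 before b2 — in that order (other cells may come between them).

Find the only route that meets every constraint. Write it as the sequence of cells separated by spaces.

c2 c1 b1 a1 a2 b2 b3

The waypoints must appear in the order a2, b2, with no cell reused.
Route from c2: up 1 to c1, left 2 to a1, down 1 to a2, right 1 to b2, down 1 to b3 — 6 moves in all.
Check: order respected (1 at step 4, 2 at step 5).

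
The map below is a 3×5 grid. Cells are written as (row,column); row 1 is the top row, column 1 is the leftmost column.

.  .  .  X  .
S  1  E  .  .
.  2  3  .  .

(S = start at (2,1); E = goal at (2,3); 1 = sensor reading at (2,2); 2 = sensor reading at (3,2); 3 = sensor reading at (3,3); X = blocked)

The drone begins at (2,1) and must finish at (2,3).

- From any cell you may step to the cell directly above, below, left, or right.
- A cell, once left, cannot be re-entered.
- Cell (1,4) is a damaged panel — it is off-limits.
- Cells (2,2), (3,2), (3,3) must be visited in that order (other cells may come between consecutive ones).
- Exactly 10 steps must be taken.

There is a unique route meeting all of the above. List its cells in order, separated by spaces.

The waypoints must appear in the order (2,2), (3,2), (3,3), with no cell reused.
Route from (2,1): up to (1,1), right to (1,2), 2× down (reaching (3,2)), 3× right (reaching (3,5)), up to (2,5), 2× left (reaching (2,3)) — 10 moves in all.
Check: order respected (1 at step 3, 2 at step 4, 3 at step 5); 10 moves as required.

(2,1) (1,1) (1,2) (2,2) (3,2) (3,3) (3,4) (3,5) (2,5) (2,4) (2,3)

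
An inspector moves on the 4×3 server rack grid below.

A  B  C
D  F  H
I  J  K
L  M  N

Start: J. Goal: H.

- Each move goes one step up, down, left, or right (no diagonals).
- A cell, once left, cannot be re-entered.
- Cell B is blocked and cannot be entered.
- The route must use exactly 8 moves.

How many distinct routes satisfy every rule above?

Need simple routes of exactly 8 moves from J to H (Manhattan distance 2, so 3 moves are spent on a detour and 3 undoing it).
Enumerating: J F D I L M N K H | J K N M L I D F H.
That gives 2 routes.

2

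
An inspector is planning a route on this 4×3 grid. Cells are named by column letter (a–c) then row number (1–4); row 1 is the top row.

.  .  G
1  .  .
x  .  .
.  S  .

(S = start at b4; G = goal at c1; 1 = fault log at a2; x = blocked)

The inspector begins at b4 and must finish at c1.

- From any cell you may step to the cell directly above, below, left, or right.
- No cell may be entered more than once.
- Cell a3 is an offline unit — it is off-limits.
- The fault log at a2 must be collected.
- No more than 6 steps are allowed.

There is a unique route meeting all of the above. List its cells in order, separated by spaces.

Any route must reach a2 and still end at c1 within 6 moves, so the order of the required stops is forced.
Route from b4: 2× up (reaching b2), left to a2, up to a1, 2× right (reaching c1) — 6 moves in all.
Check: all required cells visited; 6 ≤ 6 moves.

b4 b3 b2 a2 a1 b1 c1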